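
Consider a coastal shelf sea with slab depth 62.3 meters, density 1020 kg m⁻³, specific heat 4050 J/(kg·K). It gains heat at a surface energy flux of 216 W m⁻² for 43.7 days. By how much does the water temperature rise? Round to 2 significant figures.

3.2 K

Areal heat capacity C = ρ c_p D = 1020 × 4050 × 62.3 = 2.57×10^8 J/(m²·K).
Net heat input Q = F Δt = 216 × (43.7 days × 86400 s/day) = 8.16×10^8 J/m².
ΔT = Q / C = 8.16×10^8 / 2.57×10^8 = 3.17 K.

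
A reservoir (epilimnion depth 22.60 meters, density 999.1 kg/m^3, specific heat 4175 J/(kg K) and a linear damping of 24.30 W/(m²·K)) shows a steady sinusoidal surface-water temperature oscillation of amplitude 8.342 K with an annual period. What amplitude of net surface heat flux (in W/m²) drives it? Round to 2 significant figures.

260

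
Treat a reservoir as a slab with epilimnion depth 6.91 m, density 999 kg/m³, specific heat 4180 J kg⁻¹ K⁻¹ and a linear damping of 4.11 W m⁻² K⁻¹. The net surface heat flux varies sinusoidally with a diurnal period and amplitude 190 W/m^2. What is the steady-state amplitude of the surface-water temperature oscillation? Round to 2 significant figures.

0.091 K

Areal heat capacity C = ρ c_p D = 999 × 4180 × 6.91 = 2.89×10^7 J m⁻² K⁻¹.
Angular frequency ω = 2π / T = 2π / 86400 s = 7.27×10^-5 s⁻¹.
√((Cω)² + λ²) = √((2100)² + 4.11²) = 2100 W/(m²·K).
Amplitude A = F₀ / √((Cω)²+λ²) = 190 / 2100 = 0.0905 K.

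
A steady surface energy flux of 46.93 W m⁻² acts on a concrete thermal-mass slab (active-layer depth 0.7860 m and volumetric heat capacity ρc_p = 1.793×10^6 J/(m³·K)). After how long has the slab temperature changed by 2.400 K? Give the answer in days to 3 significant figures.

Areal heat capacity C = ρc_p × D = 1.793×10^6 × 0.7860 = 1.41×10^6 J m⁻² K⁻¹.
Time required: Δt = C ΔT / F = 1.41×10^6 × 2.400 / 46.93 = 72100 s.
In days: 72100 s / (86400 s/day) = 0.834 days.

0.834 days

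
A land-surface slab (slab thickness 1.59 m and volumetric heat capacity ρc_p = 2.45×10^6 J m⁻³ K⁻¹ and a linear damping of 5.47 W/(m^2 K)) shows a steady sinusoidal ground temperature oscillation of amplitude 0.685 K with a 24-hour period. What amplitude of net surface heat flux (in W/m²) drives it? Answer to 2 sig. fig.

190

Areal heat capacity C = ρc_p × D = 2.45×10^6 × 1.59 = 3.90×10^6 J m⁻² K⁻¹.
ω = 2π / 86400 s = 7.27×10^-5 s⁻¹.
√((Cω)² + λ²) = √((283)² + 5.47²) = 283 W/(m²·K).
F₀ = A × √((Cω)²+λ²) = 0.685 × 283 = 194 W/m².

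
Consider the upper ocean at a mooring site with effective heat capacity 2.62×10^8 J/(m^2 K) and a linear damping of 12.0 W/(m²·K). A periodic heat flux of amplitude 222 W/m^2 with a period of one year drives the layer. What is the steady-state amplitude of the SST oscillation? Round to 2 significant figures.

Areal heat capacity C = 2.62×10^8 J/(m^2 K) (given).
Angular frequency ω = 2π / T = 2π / 3.15×10^7 s = 1.99×10^-7 s⁻¹.
√((Cω)² + λ²) = √((52.2)² + 12.0²) = 53.6 W/(m²·K).
Amplitude A = F₀ / √((Cω)²+λ²) = 222 / 53.6 = 4.14 K.

4.1 K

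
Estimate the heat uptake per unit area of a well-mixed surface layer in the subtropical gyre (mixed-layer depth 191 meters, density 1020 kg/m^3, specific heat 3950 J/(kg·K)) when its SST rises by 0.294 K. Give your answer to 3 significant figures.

2.26×10^8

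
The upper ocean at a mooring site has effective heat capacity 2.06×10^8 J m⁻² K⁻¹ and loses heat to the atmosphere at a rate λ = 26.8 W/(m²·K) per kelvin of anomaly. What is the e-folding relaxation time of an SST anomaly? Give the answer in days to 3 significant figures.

89.0 days

Areal heat capacity C = 2.06×10^8 J m⁻² K⁻¹ (given).
Relaxation time τ = C / λ = 2.06×10^8 / 26.8 = 7.69×10^6 s.
In days: 7.69×10^6 s / (86400 s/day) = 89.0 days.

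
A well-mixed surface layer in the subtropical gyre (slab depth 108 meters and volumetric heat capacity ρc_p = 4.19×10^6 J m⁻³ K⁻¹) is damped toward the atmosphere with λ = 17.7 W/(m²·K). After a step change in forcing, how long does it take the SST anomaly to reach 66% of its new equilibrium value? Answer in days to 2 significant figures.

Areal heat capacity C = ρc_p × D = 4.19×10^6 × 108 = 4.53×10^8 J m⁻² K⁻¹.
τ = C / λ = 4.53×10^8 / 17.7 = 2.56×10^7 s.
Fraction reached: 1 − e^(−t/τ) = 0.66 ⇒ t = −τ ln(1 − 0.66) = τ × 1.08.
t = 2.76×10^7 s = 319 days.

320 days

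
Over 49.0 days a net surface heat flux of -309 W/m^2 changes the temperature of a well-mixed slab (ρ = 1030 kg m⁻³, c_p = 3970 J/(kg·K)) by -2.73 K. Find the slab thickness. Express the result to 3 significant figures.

117 m

Heat input Q = F Δt = -309 × 4.23×10^6 s = -1.31×10^9 J/m².
Required areal heat capacity C = Q / ΔT = 4.79×10^8 J/(m²·K).
Depth D = C / (ρ c_p) = 4.79×10^8 / (1030 × 3970) = 117 m.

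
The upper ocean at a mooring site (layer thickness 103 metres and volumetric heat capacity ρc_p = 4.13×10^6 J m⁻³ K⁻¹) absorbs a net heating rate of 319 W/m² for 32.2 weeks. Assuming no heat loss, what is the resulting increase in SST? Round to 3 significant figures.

Areal heat capacity C = ρc_p × D = 4.13×10^6 × 103 = 4.25×10^8 J/(m²·K).
Net heat input Q = F Δt = 319 × (32.2 weeks × 6.048×10^5 s/week) = 6.21×10^9 J/m².
ΔT = Q / C = 6.21×10^9 / 4.25×10^8 = 14.6 K.

14.6 K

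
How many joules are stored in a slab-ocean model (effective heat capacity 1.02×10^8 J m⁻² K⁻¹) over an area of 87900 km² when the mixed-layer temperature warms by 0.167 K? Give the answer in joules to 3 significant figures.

1.50×10^18 J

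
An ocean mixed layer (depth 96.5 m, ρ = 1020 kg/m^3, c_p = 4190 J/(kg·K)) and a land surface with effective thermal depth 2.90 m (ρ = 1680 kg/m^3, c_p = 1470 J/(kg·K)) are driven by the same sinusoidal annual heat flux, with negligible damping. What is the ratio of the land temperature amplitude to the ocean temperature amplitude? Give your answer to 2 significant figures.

C_ocean = 1020 × 4190 × 96.5 = 4.12×10^8 J/(m²·K).
C_land = 1680 × 1470 × 2.90 = 7.16×10^6 J/(m²·K).
Undamped amplitude ∝ 1/C, so A_land/A_ocean = C_ocean/C_land = 57.6.

58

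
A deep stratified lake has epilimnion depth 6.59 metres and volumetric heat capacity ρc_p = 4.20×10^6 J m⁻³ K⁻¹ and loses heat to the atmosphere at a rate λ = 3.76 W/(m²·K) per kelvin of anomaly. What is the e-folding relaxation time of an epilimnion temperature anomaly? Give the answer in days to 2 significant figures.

Areal heat capacity C = ρc_p × D = 4.20×10^6 × 6.59 = 2.77×10^7 J/(m^2 K).
Relaxation time τ = C / λ = 2.77×10^7 / 3.76 = 7.36×10^6 s.
In days: 7.36×10^6 s / (86400 s/day) = 85.2 days.

85 days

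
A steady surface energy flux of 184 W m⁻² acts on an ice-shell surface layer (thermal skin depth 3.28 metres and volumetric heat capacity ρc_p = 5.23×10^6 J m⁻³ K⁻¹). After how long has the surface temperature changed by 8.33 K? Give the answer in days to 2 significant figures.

Areal heat capacity C = ρc_p × D = 5.23×10^6 × 3.28 = 1.72×10^7 J/(m^2 K).
Time required: Δt = C ΔT / F = 1.72×10^7 × 8.33 / 184 = 7.77×10^5 s.
In days: 7.77×10^5 s / (86400 s/day) = 8.99 days.

9.0 days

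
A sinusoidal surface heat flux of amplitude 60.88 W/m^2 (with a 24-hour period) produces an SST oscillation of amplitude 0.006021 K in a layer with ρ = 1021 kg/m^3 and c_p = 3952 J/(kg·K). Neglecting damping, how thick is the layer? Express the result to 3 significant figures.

ω = 2π / 86400 s = 7.27×10^-5 s⁻¹.
Required C = F₀ / (A ω) = 60.88 / (0.006021 × 7.27×10^-5) = 1.39×10^8 J/(m²·K).
D = C / (ρ c_p) = 1.39×10^8 / (1021 × 3952) = 34.5 m.

34.5 m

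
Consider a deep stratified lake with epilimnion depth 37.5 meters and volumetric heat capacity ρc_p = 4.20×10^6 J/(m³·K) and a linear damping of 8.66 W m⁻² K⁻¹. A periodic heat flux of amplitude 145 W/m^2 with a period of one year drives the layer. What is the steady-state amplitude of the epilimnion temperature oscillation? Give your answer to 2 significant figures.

4.5 K

Areal heat capacity C = ρc_p × D = 4.20×10^6 × 37.5 = 1.58×10^8 J/(m^2 K).
Angular frequency ω = 2π / T = 2π / 3.15×10^7 s = 1.99×10^-7 s⁻¹.
√((Cω)² + λ²) = √((31.4)² + 8.66²) = 32.6 W/(m²·K).
Amplitude A = F₀ / √((Cω)²+λ²) = 145 / 32.6 = 4.45 K.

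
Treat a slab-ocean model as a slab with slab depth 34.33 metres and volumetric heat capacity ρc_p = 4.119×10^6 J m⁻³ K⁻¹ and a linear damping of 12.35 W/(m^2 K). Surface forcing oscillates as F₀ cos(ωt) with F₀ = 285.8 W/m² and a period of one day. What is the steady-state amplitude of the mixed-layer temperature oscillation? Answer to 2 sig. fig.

0.028 K

Areal heat capacity C = ρc_p × D = 4.119×10^6 × 34.33 = 1.41×10^8 J/(m²·K).
Angular frequency ω = 2π / T = 2π / 86400 s = 7.27×10^-5 s⁻¹.
√((Cω)² + λ²) = √((10300)² + 12.35²) = 10300 W/(m²·K).
Amplitude A = F₀ / √((Cω)²+λ²) = 285.8 / 10300 = 0.0278 K.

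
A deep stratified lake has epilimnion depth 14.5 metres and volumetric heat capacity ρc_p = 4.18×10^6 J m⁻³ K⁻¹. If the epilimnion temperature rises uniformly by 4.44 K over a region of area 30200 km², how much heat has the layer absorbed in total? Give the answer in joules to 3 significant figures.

Areal heat capacity C = ρc_p × D = 4.18×10^6 × 14.5 = 6.06×10^7 J/(m^2 K).
Heat per unit area: q = C ΔT = 6.06×10^7 × 4.44 = 2.69×10^8 J/m².
Total heat: Q = q × A = 2.69×10^8 × (30200 × 10⁶ m²) = 8.13×10^18 J.

8.13×10^18 J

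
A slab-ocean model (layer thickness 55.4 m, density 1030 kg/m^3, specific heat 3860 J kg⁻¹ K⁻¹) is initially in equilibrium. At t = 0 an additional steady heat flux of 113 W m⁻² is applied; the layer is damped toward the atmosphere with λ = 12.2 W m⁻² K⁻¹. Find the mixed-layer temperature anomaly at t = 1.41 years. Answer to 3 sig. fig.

8.47 K

Areal heat capacity C = ρ c_p D = 1030 × 3860 × 55.4 = 2.20×10^8 J/(m²·K).
τ = C / λ = 2.20×10^8 / 12.2 = 1.81×10^7 s.
Equilibrium anomaly ΔT_eq = F / λ = 113 / 12.2 = 9.26 K.
t = 1.41 years = 4.45×10^7 s, so t/τ = 2.46.
ΔT(t) = ΔT_eq (1 − e^(−t/τ)) = 9.26 × (1 − e^−2.46) = 8.47 K.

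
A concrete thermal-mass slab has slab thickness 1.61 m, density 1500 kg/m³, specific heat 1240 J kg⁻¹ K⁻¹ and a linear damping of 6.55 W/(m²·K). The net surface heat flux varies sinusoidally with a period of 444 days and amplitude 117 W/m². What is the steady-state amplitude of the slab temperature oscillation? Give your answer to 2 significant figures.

Areal heat capacity C = ρ c_p D = 1500 × 1240 × 1.61 = 2.99×10^6 J m⁻² K⁻¹.
Angular frequency ω = 2π / T = 2π / 3.84×10^7 s = 1.64×10^-7 s⁻¹.
√((Cω)² + λ²) = √((0.490)² + 6.55²) = 6.57 W/(m²·K).
Amplitude A = F₀ / √((Cω)²+λ²) = 117 / 6.57 = 17.8 K.

18 K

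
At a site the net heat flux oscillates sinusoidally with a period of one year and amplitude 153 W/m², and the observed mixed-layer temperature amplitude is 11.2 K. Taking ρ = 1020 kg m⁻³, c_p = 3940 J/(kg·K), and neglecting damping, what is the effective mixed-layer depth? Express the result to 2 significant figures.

17 m

ω = 2π / 3.15×10^7 s = 1.99×10^-7 s⁻¹.
Required C = F₀ / (A ω) = 153 / (11.2 × 1.99×10^-7) = 6.86×10^7 J/(m²·K).
D = C / (ρ c_p) = 6.86×10^7 / (1020 × 3940) = 17.1 m.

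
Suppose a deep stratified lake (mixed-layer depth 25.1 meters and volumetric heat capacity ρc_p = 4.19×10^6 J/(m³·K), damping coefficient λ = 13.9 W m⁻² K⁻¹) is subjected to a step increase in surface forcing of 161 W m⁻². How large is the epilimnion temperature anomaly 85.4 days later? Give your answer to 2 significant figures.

7.2 K

Areal heat capacity C = ρc_p × D = 4.19×10^6 × 25.1 = 1.05×10^8 J m⁻² K⁻¹.
τ = C / λ = 1.05×10^8 / 13.9 = 7.57×10^6 s.
Equilibrium anomaly ΔT_eq = F / λ = 161 / 13.9 = 11.6 K.
t = 85.4 days = 7.38×10^6 s, so t/τ = 0.975.
ΔT(t) = ΔT_eq (1 − e^(−t/τ)) = 11.6 × (1 − e^−0.975) = 7.21 K.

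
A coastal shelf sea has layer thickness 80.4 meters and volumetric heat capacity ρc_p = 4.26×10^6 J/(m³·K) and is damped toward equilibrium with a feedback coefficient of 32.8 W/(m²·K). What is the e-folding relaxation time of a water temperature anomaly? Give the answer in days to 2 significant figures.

120 days

Areal heat capacity C = ρc_p × D = 4.26×10^6 × 80.4 = 3.43×10^8 J m⁻² K⁻¹.
Relaxation time τ = C / λ = 3.43×10^8 / 32.8 = 1.04×10^7 s.
In days: 1.04×10^7 s / (86400 s/day) = 121 days.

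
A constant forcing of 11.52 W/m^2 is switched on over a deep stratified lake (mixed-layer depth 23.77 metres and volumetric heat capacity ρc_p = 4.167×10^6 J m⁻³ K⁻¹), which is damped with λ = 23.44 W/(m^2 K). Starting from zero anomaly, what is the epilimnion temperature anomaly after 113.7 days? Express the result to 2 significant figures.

Areal heat capacity C = ρc_p × D = 4.167×10^6 × 23.77 = 9.90×10^7 J/(m^2 K).
τ = C / λ = 9.90×10^7 / 23.44 = 4.23×10^6 s.
Equilibrium anomaly ΔT_eq = F / λ = 11.52 / 23.44 = 0.491 K.
t = 113.7 days = 9.82×10^6 s, so t/τ = 2.32.
ΔT(t) = ΔT_eq (1 − e^(−t/τ)) = 0.491 × (1 − e^−2.32) = 0.443 K.

0.44 K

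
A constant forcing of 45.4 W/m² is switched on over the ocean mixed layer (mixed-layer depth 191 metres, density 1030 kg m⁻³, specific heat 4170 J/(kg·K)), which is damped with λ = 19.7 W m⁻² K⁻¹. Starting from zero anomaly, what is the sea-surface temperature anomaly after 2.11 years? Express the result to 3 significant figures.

1.84 K

Areal heat capacity C = ρ c_p D = 1030 × 4170 × 191 = 8.20×10^8 J/(m^2 K).
τ = C / λ = 8.20×10^8 / 19.7 = 4.16×10^7 s.
Equilibrium anomaly ΔT_eq = F / λ = 45.4 / 19.7 = 2.30 K.
t = 2.11 years = 6.66×10^7 s, so t/τ = 1.60.
ΔT(t) = ΔT_eq (1 − e^(−t/τ)) = 2.30 × (1 − e^−1.60) = 1.84 K.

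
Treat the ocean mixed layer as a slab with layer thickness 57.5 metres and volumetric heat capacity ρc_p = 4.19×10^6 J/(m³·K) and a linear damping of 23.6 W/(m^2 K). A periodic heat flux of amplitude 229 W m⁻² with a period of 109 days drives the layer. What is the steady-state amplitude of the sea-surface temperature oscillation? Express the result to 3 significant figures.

1.41 K

Areal heat capacity C = ρc_p × D = 4.19×10^6 × 57.5 = 2.41×10^8 J m⁻² K⁻¹.
Angular frequency ω = 2π / T = 2π / 9.42×10^6 s = 6.67×10^-7 s⁻¹.
√((Cω)² + λ²) = √((161)² + 23.6²) = 162 W/(m²·K).
Amplitude A = F₀ / √((Cω)²+λ²) = 229 / 162 = 1.41 K.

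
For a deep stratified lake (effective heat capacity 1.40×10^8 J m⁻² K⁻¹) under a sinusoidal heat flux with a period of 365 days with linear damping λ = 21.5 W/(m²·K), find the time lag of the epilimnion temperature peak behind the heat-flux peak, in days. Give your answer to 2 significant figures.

Areal heat capacity C = 1.40×10^8 J m⁻² K⁻¹ (given).
ω = 2π / 3.15×10^7 s = 1.99×10^-7 s⁻¹.
Phase lag φ = arctan(Cω/λ) = arctan(27.9/21.5) = 0.914 rad.
Time lag = φ / ω = 0.914 / 1.99×10^-7 = 4.59×10^6 s = 53.1 days.

53 days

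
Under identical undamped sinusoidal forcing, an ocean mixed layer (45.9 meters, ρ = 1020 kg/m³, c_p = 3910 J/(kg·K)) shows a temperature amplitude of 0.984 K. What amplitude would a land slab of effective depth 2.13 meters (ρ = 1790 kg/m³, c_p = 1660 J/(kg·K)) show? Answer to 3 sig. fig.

C_ocean = 1.83×10^8 J/(m²·K); C_land = 6.33×10^6 J/(m²·K).
A ∝ 1/C ⇒ A_land = A_ocean × C_ocean/C_land = 0.984 × 28.9 = 28.5 K.

28.5 K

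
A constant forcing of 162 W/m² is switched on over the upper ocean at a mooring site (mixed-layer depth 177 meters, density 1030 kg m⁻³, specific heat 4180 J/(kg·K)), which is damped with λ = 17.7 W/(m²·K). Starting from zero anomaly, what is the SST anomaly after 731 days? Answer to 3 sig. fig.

7.04 K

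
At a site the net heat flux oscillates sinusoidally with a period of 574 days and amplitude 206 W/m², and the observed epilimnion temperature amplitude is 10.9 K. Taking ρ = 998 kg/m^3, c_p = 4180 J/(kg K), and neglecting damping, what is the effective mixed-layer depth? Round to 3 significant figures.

35.8 m

ω = 2π / 4.96×10^7 s = 1.27×10^-7 s⁻¹.
Required C = F₀ / (A ω) = 206 / (10.9 × 1.27×10^-7) = 1.49×10^8 J/(m²·K).
D = C / (ρ c_p) = 1.49×10^8 / (998 × 4180) = 35.8 m.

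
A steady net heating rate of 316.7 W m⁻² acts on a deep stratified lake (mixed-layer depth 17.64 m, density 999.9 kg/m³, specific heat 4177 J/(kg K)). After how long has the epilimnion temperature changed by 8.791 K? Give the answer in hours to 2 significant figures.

570 hours

Areal heat capacity C = ρ c_p D = 999.9 × 4177 × 17.64 = 7.37×10^7 J/(m²·K).
Time required: Δt = C ΔT / F = 7.37×10^7 × 8.791 / 316.7 = 2.05×10^6 s.
In hours: 2.05×10^6 s / (3600 s/hour) = 568 hours.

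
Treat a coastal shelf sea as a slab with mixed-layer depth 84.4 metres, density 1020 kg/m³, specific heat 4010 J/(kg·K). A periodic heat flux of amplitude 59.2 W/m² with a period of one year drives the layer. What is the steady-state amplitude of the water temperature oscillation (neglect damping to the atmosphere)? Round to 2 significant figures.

Areal heat capacity C = ρ c_p D = 1020 × 4010 × 84.4 = 3.45×10^8 J/(m²·K).
Angular frequency ω = 2π / T = 2π / 3.15×10^7 s = 1.99×10^-7 s⁻¹.
Cω = 3.45×10^8 × 1.99×10^-7 = 68.8 W/(m²·K).
Amplitude A = F₀ / (Cω) = 59.2 / 68.8 = 0.861 K.

0.86 K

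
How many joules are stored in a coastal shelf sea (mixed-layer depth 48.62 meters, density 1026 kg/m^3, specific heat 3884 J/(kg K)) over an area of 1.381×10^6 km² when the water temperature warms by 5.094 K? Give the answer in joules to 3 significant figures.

1.36×10^21 J

Areal heat capacity C = ρ c_p D = 1026 × 3884 × 48.62 = 1.94×10^8 J/(m^2 K).
Heat per unit area: q = C ΔT = 1.94×10^8 × 5.094 = 9.87×10^8 J/m².
Total heat: Q = q × A = 9.87×10^8 × (1.381×10^6 × 10⁶ m²) = 1.36×10^21 J.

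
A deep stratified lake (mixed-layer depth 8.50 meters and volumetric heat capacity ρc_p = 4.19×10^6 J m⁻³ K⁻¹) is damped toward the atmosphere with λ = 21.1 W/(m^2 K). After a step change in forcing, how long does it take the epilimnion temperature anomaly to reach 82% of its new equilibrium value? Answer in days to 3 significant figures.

33.5 days

Areal heat capacity C = ρc_p × D = 4.19×10^6 × 8.50 = 3.56×10^7 J/(m²·K).
τ = C / λ = 3.56×10^7 / 21.1 = 1.69×10^6 s.
Fraction reached: 1 − e^(−t/τ) = 0.82 ⇒ t = −τ ln(1 − 0.82) = τ × 1.71.
t = 2.89×10^6 s = 33.5 days.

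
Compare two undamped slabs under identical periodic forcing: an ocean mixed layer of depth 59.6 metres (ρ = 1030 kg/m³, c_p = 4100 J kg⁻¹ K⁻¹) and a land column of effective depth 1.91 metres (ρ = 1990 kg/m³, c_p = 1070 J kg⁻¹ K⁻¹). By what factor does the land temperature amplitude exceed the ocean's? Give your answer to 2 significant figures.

62

C_ocean = 1030 × 4100 × 59.6 = 2.52×10^8 J/(m²·K).
C_land = 1990 × 1070 × 1.91 = 4.07×10^6 J/(m²·K).
Undamped amplitude ∝ 1/C, so A_land/A_ocean = C_ocean/C_land = 61.9.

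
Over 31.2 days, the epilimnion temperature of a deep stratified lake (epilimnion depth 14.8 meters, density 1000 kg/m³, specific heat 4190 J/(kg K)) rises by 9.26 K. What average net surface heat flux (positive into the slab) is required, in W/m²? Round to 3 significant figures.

213

Areal heat capacity C = ρ c_p D = 1000 × 4190 × 14.8 = 6.20×10^7 J/(m²·K).
Required heat per unit area: Q = C ΔT = 6.20×10^7 × 9.26 = 5.74×10^8 J/m².
Flux F = Q / Δt = 5.74×10^8 / 2.70×10^6 s = 213 W/m².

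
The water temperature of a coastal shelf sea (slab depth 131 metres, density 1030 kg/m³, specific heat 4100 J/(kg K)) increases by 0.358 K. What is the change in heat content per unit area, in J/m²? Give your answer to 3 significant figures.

Areal heat capacity C = ρ c_p D = 1030 × 4100 × 131 = 5.53×10^8 J/(m²·K).
ΔQ = C ΔT = 5.53×10^8 × 0.358 = 1.98×10^8 J/m².

1.98×10^8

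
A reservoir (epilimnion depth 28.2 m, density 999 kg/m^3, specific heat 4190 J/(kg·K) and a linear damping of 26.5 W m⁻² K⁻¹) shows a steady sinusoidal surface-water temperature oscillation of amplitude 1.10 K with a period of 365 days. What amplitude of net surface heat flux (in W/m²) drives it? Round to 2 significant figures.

Areal heat capacity C = ρ c_p D = 999 × 4190 × 28.2 = 1.18×10^8 J m⁻² K⁻¹.
ω = 2π / 3.15×10^7 s = 1.99×10^-7 s⁻¹.
√((Cω)² + λ²) = √((23.5)² + 26.5²) = 35.4 W/(m²·K).
F₀ = A × √((Cω)²+λ²) = 1.10 × 35.4 = 39.0 W/m².

39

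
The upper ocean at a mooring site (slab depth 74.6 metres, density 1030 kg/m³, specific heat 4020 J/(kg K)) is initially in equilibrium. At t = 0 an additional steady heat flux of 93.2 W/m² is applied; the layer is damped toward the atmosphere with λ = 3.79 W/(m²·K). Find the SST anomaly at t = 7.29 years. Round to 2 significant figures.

Areal heat capacity C = ρ c_p D = 1030 × 4020 × 74.6 = 3.09×10^8 J/(m²·K).
τ = C / λ = 3.09×10^8 / 3.79 = 8.15×10^7 s.
Equilibrium anomaly ΔT_eq = F / λ = 93.2 / 3.79 = 24.6 K.
t = 7.29 years = 2.30×10^8 s, so t/τ = 2.82.
ΔT(t) = ΔT_eq (1 − e^(−t/τ)) = 24.6 × (1 − e^−2.82) = 23.1 K.

23 K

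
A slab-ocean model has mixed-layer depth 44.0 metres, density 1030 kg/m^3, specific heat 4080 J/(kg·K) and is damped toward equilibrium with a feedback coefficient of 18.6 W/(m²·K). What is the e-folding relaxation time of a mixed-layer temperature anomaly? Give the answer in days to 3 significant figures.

Areal heat capacity C = ρ c_p D = 1030 × 4080 × 44.0 = 1.85×10^8 J/(m^2 K).
Relaxation time τ = C / λ = 1.85×10^8 / 18.6 = 9.94×10^6 s.
In days: 9.94×10^6 s / (86400 s/day) = 115 days.

115 days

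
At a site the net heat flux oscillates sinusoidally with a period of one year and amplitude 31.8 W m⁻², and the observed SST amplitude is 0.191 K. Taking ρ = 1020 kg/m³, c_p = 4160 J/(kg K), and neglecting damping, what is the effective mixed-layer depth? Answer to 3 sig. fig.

197 m

ω = 2π / 3.15×10^7 s = 1.99×10^-7 s⁻¹.
Required C = F₀ / (A ω) = 31.8 / (0.191 × 1.99×10^-7) = 8.36×10^8 J/(m²·K).
D = C / (ρ c_p) = 8.36×10^8 / (1020 × 4160) = 197 m.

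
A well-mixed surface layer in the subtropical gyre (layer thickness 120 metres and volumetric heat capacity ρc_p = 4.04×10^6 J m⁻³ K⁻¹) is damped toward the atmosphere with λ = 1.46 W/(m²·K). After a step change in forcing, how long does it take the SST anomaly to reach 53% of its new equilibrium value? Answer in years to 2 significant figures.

7.9 years

Areal heat capacity C = ρc_p × D = 4.04×10^6 × 120 = 4.85×10^8 J m⁻² K⁻¹.
τ = C / λ = 4.85×10^8 / 1.46 = 3.32×10^8 s.
Fraction reached: 1 − e^(−t/τ) = 0.53 ⇒ t = −τ ln(1 − 0.53) = τ × 0.755.
t = 2.51×10^8 s = 7.94 years.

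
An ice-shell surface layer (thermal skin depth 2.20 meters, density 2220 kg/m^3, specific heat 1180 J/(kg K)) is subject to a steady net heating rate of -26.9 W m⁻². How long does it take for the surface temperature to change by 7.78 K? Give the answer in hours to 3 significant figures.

463 hours

Areal heat capacity C = ρ c_p D = 2220 × 1180 × 2.20 = 5.76×10^6 J m⁻² K⁻¹.
Time required: Δt = C ΔT / F = 5.76×10^6 × -7.78 / -26.9 = 1.67×10^6 s.
In hours: 1.67×10^6 s / (3600 s/hour) = 463 hours.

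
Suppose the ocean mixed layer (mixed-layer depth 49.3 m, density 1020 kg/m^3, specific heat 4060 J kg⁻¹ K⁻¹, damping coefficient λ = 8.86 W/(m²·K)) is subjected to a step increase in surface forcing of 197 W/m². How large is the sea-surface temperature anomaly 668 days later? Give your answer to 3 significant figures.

20.4 K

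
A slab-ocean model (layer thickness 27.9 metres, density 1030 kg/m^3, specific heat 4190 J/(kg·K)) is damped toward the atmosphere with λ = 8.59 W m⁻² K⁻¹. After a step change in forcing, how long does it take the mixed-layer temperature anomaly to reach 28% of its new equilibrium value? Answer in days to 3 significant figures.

53.3 days

Areal heat capacity C = ρ c_p D = 1030 × 4190 × 27.9 = 1.20×10^8 J/(m²·K).
τ = C / λ = 1.20×10^8 / 8.59 = 1.40×10^7 s.
Fraction reached: 1 − e^(−t/τ) = 0.28 ⇒ t = −τ ln(1 − 0.28) = τ × 0.329.
t = 4.60×10^6 s = 53.3 days.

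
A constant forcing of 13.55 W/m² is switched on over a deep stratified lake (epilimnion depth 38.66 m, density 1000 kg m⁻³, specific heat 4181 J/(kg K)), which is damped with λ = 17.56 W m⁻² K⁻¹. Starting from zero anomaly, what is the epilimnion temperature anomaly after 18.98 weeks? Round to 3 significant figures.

Areal heat capacity C = ρ c_p D = 1000 × 4181 × 38.66 = 1.62×10^8 J/(m^2 K).
τ = C / λ = 1.62×10^8 / 17.56 = 9.20×10^6 s.
Equilibrium anomaly ΔT_eq = F / λ = 13.55 / 17.56 = 0.772 K.
t = 18.98 weeks = 1.15×10^7 s, so t/τ = 1.25.
ΔT(t) = ΔT_eq (1 − e^(−t/τ)) = 0.772 × (1 − e^−1.25) = 0.550 K.

0.550 K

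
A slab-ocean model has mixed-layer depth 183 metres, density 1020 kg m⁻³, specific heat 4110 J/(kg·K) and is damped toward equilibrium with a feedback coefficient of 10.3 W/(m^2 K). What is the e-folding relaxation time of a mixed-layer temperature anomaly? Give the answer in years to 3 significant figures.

Areal heat capacity C = ρ c_p D = 1020 × 4110 × 183 = 7.67×10^8 J/(m^2 K).
Relaxation time τ = C / λ = 7.67×10^8 / 10.3 = 7.45×10^7 s.
In years: 7.45×10^7 s / (3.156×10^7 s/year) = 2.36 years.

2.36 years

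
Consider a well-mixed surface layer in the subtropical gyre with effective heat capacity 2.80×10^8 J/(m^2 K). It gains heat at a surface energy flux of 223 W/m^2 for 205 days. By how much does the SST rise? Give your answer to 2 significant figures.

14 K

Areal heat capacity C = 2.80×10^8 J/(m^2 K) (given).
Net heat input Q = F Δt = 223 × (205 days × 86400 s/day) = 3.95×10^9 J/m².
ΔT = Q / C = 3.95×10^9 / 2.80×10^8 = 14.1 K.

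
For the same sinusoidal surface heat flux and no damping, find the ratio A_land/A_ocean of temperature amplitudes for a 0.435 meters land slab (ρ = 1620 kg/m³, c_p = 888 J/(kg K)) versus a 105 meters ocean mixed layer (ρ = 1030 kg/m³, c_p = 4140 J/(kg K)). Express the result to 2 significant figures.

720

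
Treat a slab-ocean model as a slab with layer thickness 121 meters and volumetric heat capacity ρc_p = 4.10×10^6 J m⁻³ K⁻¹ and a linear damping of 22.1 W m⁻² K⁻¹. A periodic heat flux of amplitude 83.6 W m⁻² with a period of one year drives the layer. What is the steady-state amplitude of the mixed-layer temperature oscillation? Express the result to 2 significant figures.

0.83 K

Areal heat capacity C = ρc_p × D = 4.10×10^6 × 121 = 4.96×10^8 J/(m^2 K).
Angular frequency ω = 2π / T = 2π / 3.15×10^7 s = 1.99×10^-7 s⁻¹.
√((Cω)² + λ²) = √((98.8)² + 22.1²) = 101 W/(m²·K).
Amplitude A = F₀ / √((Cω)²+λ²) = 83.6 / 101 = 0.825 K.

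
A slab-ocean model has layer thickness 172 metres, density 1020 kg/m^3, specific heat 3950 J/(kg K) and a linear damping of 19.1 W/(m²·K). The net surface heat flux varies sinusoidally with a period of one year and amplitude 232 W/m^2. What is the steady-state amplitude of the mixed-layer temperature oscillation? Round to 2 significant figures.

Areal heat capacity C = ρ c_p D = 1020 × 3950 × 172 = 6.93×10^8 J m⁻² K⁻¹.
Angular frequency ω = 2π / T = 2π / 3.15×10^7 s = 1.99×10^-7 s⁻¹.
√((Cω)² + λ²) = √((138)² + 19.1²) = 139 W/(m²·K).
Amplitude A = F₀ / √((Cω)²+λ²) = 232 / 139 = 1.66 K.

1.7 K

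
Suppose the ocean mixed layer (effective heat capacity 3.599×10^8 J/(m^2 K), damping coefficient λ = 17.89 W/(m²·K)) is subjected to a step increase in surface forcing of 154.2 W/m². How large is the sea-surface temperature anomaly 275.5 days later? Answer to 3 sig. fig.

Areal heat capacity C = 3.599×10^8 J/(m^2 K) (given).
τ = C / λ = 3.60×10^8 / 17.89 = 2.01×10^7 s.
Equilibrium anomaly ΔT_eq = F / λ = 154.2 / 17.89 = 8.62 K.
t = 275.5 days = 2.38×10^7 s, so t/τ = 1.18.
ΔT(t) = ΔT_eq (1 − e^(−t/τ)) = 8.62 × (1 − e^−1.18) = 5.98 K.

5.98 K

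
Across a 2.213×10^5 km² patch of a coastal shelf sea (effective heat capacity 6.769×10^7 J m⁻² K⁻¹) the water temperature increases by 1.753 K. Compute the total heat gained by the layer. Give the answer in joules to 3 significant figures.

Areal heat capacity C = 6.769×10^7 J m⁻² K⁻¹ (given).
Heat per unit area: q = C ΔT = 6.77×10^7 × 1.753 = 1.19×10^8 J/m².
Total heat: Q = q × A = 1.19×10^8 × (2.213×10^5 × 10⁶ m²) = 2.63×10^19 J.

2.63×10^19 J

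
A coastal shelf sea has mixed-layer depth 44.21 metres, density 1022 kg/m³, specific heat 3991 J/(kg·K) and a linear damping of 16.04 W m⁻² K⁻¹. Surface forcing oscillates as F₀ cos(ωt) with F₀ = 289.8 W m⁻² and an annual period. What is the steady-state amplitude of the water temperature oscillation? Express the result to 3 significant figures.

Areal heat capacity C = ρ c_p D = 1022 × 3991 × 44.21 = 1.80×10^8 J m⁻² K⁻¹.
Angular frequency ω = 2π / T = 2π / 3.15×10^7 s = 1.99×10^-7 s⁻¹.
√((Cω)² + λ²) = √((35.9)² + 16.04²) = 39.3 W/(m²·K).
Amplitude A = F₀ / √((Cω)²+λ²) = 289.8 / 39.3 = 7.37 K.

7.37 K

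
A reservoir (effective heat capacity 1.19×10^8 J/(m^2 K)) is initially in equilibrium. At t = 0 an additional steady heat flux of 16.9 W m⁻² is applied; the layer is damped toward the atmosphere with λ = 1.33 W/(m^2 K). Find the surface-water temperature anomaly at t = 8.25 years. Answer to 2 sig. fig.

Areal heat capacity C = 1.19×10^8 J/(m^2 K) (given).
τ = C / λ = 1.19×10^8 / 1.33 = 8.95×10^7 s.
Equilibrium anomaly ΔT_eq = F / λ = 16.9 / 1.33 = 12.7 K.
t = 8.25 years = 2.60×10^8 s, so t/τ = 2.91.
ΔT(t) = ΔT_eq (1 − e^(−t/τ)) = 12.7 × (1 − e^−2.91) = 12.0 K.

12 K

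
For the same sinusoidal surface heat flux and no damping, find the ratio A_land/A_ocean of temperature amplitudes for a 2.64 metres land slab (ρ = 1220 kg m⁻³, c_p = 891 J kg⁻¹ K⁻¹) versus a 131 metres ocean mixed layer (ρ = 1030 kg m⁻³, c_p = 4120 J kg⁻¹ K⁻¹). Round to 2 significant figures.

C_ocean = 1030 × 4120 × 131 = 5.56×10^8 J/(m²·K).
C_land = 1220 × 891 × 2.64 = 2.87×10^6 J/(m²·K).
Undamped amplitude ∝ 1/C, so A_land/A_ocean = C_ocean/C_land = 194.

190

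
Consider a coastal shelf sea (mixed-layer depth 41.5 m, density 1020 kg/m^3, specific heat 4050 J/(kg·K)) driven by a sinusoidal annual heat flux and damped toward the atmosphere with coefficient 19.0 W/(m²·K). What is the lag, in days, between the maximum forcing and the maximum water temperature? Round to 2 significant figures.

62 days

Areal heat capacity C = ρ c_p D = 1020 × 4050 × 41.5 = 1.71×10^8 J/(m²·K).
ω = 2π / 3.15×10^7 s = 1.99×10^-7 s⁻¹.
Phase lag φ = arctan(Cω/λ) = arctan(34.2/19.0) = 1.06 rad.
Time lag = φ / ω = 1.06 / 1.99×10^-7 = 5.34×10^6 s = 61.8 days.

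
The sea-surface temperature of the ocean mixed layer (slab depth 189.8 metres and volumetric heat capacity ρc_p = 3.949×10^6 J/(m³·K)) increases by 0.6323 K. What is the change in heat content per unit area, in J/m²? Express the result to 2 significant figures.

Areal heat capacity C = ρc_p × D = 3.949×10^6 × 189.8 = 7.50×10^8 J/(m²·K).
ΔQ = C ΔT = 7.50×10^8 × 0.6323 = 4.74×10^8 J/m².

4.7×10^8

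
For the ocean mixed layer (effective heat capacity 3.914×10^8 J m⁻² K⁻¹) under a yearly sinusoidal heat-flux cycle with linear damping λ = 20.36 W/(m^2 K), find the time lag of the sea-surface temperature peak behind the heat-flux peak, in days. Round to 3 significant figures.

76.4 days

Areal heat capacity C = 3.914×10^8 J m⁻² K⁻¹ (given).
ω = 2π / 3.15×10^7 s = 1.99×10^-7 s⁻¹.
Phase lag φ = arctan(Cω/λ) = arctan(78.0/20.36) = 1.32 rad.
Time lag = φ / ω = 1.32 / 1.99×10^-7 = 6.60×10^6 s = 76.4 days.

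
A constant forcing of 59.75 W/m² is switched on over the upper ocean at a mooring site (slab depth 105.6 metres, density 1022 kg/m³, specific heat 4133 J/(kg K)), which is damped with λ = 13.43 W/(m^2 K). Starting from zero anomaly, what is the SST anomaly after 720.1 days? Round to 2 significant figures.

Areal heat capacity C = ρ c_p D = 1022 × 4133 × 105.6 = 4.46×10^8 J/(m^2 K).
τ = C / λ = 4.46×10^8 / 13.43 = 3.32×10^7 s.
Equilibrium anomaly ΔT_eq = F / λ = 59.75 / 13.43 = 4.45 K.
t = 720.1 days = 6.22×10^7 s, so t/τ = 1.87.
ΔT(t) = ΔT_eq (1 − e^(−t/τ)) = 4.45 × (1 − e^−1.87) = 3.77 K.

3.8 K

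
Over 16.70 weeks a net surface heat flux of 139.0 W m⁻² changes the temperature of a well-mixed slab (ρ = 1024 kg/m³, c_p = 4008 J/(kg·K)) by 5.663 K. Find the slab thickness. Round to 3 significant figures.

Heat input Q = F Δt = 139.0 × 1.01×10^7 s = 1.40×10^9 J/m².
Required areal heat capacity C = Q / ΔT = 2.48×10^8 J/(m²·K).
Depth D = C / (ρ c_p) = 2.48×10^8 / (1024 × 4008) = 60.4 m.

60.4 m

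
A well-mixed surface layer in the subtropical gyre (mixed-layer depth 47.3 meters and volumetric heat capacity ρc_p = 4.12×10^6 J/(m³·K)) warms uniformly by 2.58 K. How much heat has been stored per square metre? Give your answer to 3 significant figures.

Areal heat capacity C = ρc_p × D = 4.12×10^6 × 47.3 = 1.95×10^8 J/(m²·K).
ΔQ = C ΔT = 1.95×10^8 × 2.58 = 5.03×10^8 J/m².

5.03×10^8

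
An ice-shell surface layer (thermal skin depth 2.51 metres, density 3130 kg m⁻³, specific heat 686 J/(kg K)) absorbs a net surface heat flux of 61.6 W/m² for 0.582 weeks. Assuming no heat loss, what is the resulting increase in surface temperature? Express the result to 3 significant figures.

Areal heat capacity C = ρ c_p D = 3130 × 686 × 2.51 = 5.39×10^6 J/(m^2 K).
Net heat input Q = F Δt = 61.6 × (0.582 weeks × 6.048×10^5 s/week) = 2.17×10^7 J/m².
ΔT = Q / C = 2.17×10^7 / 5.39×10^6 = 4.02 K.

4.02 K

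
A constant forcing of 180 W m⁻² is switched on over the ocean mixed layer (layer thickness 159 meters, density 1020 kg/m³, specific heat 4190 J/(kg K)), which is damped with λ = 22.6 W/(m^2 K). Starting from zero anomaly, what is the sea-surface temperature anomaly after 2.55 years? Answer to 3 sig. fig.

Areal heat capacity C = ρ c_p D = 1020 × 4190 × 159 = 6.80×10^8 J m⁻² K⁻¹.
τ = C / λ = 6.80×10^8 / 22.6 = 3.01×10^7 s.
Equilibrium anomaly ΔT_eq = F / λ = 180 / 22.6 = 7.96 K.
t = 2.55 years = 8.05×10^7 s, so t/τ = 2.68.
ΔT(t) = ΔT_eq (1 − e^(−t/τ)) = 7.96 × (1 − e^−2.68) = 7.42 K.

7.42 K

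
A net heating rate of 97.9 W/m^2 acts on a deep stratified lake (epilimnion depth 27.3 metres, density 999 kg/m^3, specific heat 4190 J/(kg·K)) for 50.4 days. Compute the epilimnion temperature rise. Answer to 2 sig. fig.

3.7 K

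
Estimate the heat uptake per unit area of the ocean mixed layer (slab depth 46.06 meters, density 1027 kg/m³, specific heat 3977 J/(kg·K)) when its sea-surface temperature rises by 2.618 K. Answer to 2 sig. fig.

4.9×10^8

Areal heat capacity C = ρ c_p D = 1027 × 3977 × 46.06 = 1.88×10^8 J m⁻² K⁻¹.
ΔQ = C ΔT = 1.88×10^8 × 2.618 = 4.93×10^8 J/m².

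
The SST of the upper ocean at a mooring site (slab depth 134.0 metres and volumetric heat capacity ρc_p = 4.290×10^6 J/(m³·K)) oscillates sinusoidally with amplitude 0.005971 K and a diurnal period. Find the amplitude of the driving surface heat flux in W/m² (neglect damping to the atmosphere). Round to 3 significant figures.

250

Areal heat capacity C = ρc_p × D = 4.290×10^6 × 134.0 = 5.75×10^8 J/(m^2 K).
ω = 2π / 86400 s = 7.27×10^-5 s⁻¹.
Cω = 5.75×10^8 × 7.27×10^-5 = 41800 W/(m²·K).
F₀ = A × Cω = 0.005971 × 41800 = 250 W/m².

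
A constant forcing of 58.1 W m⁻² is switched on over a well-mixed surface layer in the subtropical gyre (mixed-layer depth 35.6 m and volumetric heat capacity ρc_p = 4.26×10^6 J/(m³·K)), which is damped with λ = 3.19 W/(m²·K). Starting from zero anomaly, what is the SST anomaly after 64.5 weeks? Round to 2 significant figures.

Areal heat capacity C = ρc_p × D = 4.26×10^6 × 35.6 = 1.52×10^8 J/(m^2 K).
τ = C / λ = 1.52×10^8 / 3.19 = 4.75×10^7 s.
Equilibrium anomaly ΔT_eq = F / λ = 58.1 / 3.19 = 18.2 K.
t = 64.5 weeks = 3.90×10^7 s, so t/τ = 0.821.
ΔT(t) = ΔT_eq (1 − e^(−t/τ)) = 18.2 × (1 − e^−0.821) = 10.2 K.

10 K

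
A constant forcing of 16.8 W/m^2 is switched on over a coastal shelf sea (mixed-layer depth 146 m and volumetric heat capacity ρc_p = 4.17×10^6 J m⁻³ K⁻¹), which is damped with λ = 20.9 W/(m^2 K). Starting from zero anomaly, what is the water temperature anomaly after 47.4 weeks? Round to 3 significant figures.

Areal heat capacity C = ρc_p × D = 4.17×10^6 × 146 = 6.09×10^8 J m⁻² K⁻¹.
τ = C / λ = 6.09×10^8 / 20.9 = 2.91×10^7 s.
Equilibrium anomaly ΔT_eq = F / λ = 16.8 / 20.9 = 0.804 K.
t = 47.4 weeks = 2.87×10^7 s, so t/τ = 0.984.
ΔT(t) = ΔT_eq (1 − e^(−t/τ)) = 0.804 × (1 − e^−0.984) = 0.503 K.

0.503 K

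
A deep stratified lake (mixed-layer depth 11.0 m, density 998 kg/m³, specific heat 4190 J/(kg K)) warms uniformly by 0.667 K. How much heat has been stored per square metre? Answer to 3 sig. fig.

Areal heat capacity C = ρ c_p D = 998 × 4190 × 11.0 = 4.60×10^7 J/(m^2 K).
ΔQ = C ΔT = 4.60×10^7 × 0.667 = 3.07×10^7 J/m².

3.07×10^7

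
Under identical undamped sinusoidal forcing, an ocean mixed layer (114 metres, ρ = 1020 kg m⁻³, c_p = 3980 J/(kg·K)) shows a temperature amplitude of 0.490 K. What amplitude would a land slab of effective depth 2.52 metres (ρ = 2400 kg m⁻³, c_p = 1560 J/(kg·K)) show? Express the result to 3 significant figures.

24.0 K

C_ocean = 4.63×10^8 J/(m²·K); C_land = 9.43×10^6 J/(m²·K).
A ∝ 1/C ⇒ A_land = A_ocean × C_ocean/C_land = 0.490 × 49.1 = 24.0 K.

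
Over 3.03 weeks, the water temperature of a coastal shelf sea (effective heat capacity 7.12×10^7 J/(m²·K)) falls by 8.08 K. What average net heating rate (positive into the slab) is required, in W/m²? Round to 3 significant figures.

Areal heat capacity C = 7.12×10^7 J/(m²·K) (given).
Required heat per unit area: Q = C ΔT = 7.12×10^7 × -8.08 = -5.75×10^8 J/m².
Flux F = Q / Δt = -5.75×10^8 / 1.83×10^6 s = -314 W/m².

-314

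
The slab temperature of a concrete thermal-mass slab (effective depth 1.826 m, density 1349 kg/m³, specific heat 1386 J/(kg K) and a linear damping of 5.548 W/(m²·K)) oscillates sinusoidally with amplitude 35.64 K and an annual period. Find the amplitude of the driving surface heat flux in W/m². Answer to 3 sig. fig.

199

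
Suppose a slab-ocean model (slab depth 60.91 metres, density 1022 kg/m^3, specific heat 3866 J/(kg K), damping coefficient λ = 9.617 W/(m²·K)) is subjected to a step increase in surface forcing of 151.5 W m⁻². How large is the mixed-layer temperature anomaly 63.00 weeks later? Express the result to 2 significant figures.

12 K

Areal heat capacity C = ρ c_p D = 1022 × 3866 × 60.91 = 2.41×10^8 J/(m^2 K).
τ = C / λ = 2.41×10^8 / 9.617 = 2.50×10^7 s.
Equilibrium anomaly ΔT_eq = F / λ = 151.5 / 9.617 = 15.8 K.
t = 63.00 weeks = 3.81×10^7 s, so t/τ = 1.52.
ΔT(t) = ΔT_eq (1 − e^(−t/τ)) = 15.8 × (1 − e^−1.52) = 12.3 K.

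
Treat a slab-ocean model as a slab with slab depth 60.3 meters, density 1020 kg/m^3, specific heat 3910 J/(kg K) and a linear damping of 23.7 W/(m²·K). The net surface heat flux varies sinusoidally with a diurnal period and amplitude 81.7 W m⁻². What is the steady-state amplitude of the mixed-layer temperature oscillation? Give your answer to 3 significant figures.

Areal heat capacity C = ρ c_p D = 1020 × 3910 × 60.3 = 2.40×10^8 J m⁻² K⁻¹.
Angular frequency ω = 2π / T = 2π / 86400 s = 7.27×10^-5 s⁻¹.
√((Cω)² + λ²) = √((17500)² + 23.7²) = 17500 W/(m²·K).
Amplitude A = F₀ / √((Cω)²+λ²) = 81.7 / 17500 = 0.00467 K.

0.00467 K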